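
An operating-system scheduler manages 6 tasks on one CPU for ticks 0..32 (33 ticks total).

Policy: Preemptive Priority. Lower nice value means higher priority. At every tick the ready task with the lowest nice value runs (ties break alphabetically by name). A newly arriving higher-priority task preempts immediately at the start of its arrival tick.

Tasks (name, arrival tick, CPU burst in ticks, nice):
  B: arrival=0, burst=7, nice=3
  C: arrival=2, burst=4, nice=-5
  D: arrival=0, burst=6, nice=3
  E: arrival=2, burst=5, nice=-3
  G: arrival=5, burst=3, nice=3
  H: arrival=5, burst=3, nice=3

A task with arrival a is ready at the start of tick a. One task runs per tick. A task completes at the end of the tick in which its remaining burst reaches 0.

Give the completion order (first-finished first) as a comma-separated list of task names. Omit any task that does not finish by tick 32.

completion order = C, E, B, D, G, H

t=0: ready={B,D} → run B
t=1: ready={B,D} → run B
t=2: ready={B,C,D,E} → run C
t=3: ready={B,C,D,E} → run C
t=4: ready={B,C,D,E} → run C
t=5: ready={B,C,D,E,G,H} → run C
t=6: ready={B,D,E,G,H} → run E
t=7: ready={B,D,E,G,H} → run E
t=8: ready={B,D,E,G,H} → run E
t=9: ready={B,D,E,G,H} → run E
t=10: ready={B,D,E,G,H} → run E
t=11: ready={B,D,G,H} → run B
t=12: ready={B,D,G,H} → run B
t=13: ready={B,D,G,H} → run B
t=14: ready={B,D,G,H} → run B
t=15: ready={B,D,G,H} → run B
t=16: ready={D,G,H} → run D
t=17: ready={D,G,H} → run D
t=18: ready={D,G,H} → run D
t=19: ready={D,G,H} → run D
t=20: ready={D,G,H} → run D
t=21: ready={D,G,H} → run D
t=22: ready={G,H} → run G
t=23: ready={G,H} → run G
t=24: ready={G,H} → run G
t=25: ready={H} → run H
t=26: ready={H} → run H
t=27: ready={H} → run H
t=28: (idle)
t=29: (idle)
t=30: (idle)
t=31: (idle)
t=32: (idle)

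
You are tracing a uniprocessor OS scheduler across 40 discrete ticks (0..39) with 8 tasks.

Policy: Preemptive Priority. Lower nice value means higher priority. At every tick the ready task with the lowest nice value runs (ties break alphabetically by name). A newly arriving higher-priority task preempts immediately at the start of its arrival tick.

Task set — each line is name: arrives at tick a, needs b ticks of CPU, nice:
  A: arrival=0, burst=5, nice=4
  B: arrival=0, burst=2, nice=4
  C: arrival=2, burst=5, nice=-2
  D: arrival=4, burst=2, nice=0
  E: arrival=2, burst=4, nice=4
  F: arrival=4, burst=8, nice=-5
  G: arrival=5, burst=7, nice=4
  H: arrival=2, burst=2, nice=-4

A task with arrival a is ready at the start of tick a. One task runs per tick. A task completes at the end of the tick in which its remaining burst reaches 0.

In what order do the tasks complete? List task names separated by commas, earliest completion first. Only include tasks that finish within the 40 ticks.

t=0: ready={A,B} → run A
t=1: ready={A,B} → run A
t=2: ready={A,B,C,E,H} → run H
t=3: ready={A,B,C,E,H} → run H
t=4: ready={A,B,C,D,E,F} → run F
t=5: ready={A,B,C,D,E,F,G} → run F
t=6: ready={A,B,C,D,E,F,G} → run F
t=7: ready={A,B,C,D,E,F,G} → run F
t=8: ready={A,B,C,D,E,F,G} → run F
t=9: ready={A,B,C,D,E,F,G} → run F
t=10: ready={A,B,C,D,E,F,G} → run F
t=11: ready={A,B,C,D,E,F,G} → run F
t=12: ready={A,B,C,D,E,G} → run C
t=13: ready={A,B,C,D,E,G} → run C
t=14: ready={A,B,C,D,E,G} → run C
t=15: ready={A,B,C,D,E,G} → run C
t=16: ready={A,B,C,D,E,G} → run C
t=17: ready={A,B,D,E,G} → run D
t=18: ready={A,B,D,E,G} → run D
t=19: ready={A,B,E,G} → run A
t=20: ready={A,B,E,G} → run A
t=21: ready={A,B,E,G} → run A
t=22: ready={B,E,G} → run B
t=23: ready={B,E,G} → run B
t=24: ready={E,G} → run E
t=25: ready={E,G} → run E
t=26: ready={E,G} → run E
t=27: ready={E,G} → run E
t=28: ready={G} → run G
t=29: ready={G} → run G
t=30: ready={G} → run G
t=31: ready={G} → run G
t=32: ready={G} → run G
t=33: ready={G} → run G
t=34: ready={G} → run G
t=35: (idle)
t=36: (idle)
t=37: (idle)
t=38: (idle)
t=39: (idle)

completion order = H, F, C, D, A, B, E, G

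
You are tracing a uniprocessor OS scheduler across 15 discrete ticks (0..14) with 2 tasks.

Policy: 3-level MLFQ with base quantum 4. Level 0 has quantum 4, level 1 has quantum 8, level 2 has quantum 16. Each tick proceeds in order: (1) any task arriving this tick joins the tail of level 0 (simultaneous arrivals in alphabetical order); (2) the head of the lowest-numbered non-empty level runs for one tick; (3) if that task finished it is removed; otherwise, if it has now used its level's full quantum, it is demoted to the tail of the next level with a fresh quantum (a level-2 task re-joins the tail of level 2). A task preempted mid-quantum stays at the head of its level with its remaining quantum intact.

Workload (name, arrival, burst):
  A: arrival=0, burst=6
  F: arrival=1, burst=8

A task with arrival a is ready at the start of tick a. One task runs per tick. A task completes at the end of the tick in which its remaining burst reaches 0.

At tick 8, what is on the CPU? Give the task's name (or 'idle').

t=0: L0/L1/L2 = A/-/- → run A
t=1: L0/L1/L2 = AF/-/- → run A
t=2: L0/L1/L2 = AF/-/- → run A
t=3: L0/L1/L2 = AF/-/- → run A
t=4: L0/L1/L2 = F/A/- → run F
t=5: L0/L1/L2 = F/A/- → run F
t=6: L0/L1/L2 = F/A/- → run F
t=7: L0/L1/L2 = F/A/- → run F
t=8: L0/L1/L2 = -/AF/- → run A
t=9: L0/L1/L2 = -/AF/- → run A
t=10: L0/L1/L2 = -/F/- → run F
t=11: L0/L1/L2 = -/F/- → run F
t=12: L0/L1/L2 = -/F/- → run F
t=13: L0/L1/L2 = -/F/- → run F
t=14: (idle)

running at tick 8 = A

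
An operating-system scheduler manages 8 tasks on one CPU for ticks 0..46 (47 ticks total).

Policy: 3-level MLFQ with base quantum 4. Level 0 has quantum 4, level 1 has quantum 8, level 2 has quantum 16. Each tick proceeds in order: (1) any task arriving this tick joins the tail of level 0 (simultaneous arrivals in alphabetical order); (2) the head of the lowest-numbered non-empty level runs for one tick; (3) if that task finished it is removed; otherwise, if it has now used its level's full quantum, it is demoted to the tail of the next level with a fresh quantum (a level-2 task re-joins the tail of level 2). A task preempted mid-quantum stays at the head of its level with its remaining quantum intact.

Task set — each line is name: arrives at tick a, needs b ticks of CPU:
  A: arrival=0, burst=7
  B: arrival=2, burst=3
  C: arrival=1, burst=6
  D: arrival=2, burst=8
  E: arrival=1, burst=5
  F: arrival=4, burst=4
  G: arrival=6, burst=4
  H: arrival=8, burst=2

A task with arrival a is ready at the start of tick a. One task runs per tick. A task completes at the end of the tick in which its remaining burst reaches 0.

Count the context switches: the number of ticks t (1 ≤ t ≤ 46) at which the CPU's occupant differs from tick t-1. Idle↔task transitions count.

t=0: L0/L1/L2 = A/-/- → run A
t=1: L0/L1/L2 = ACE/-/- → run A
t=2: L0/L1/L2 = ACEBD/-/- → run A
t=3: L0/L1/L2 = ACEBD/-/- → run A
t=4: L0/L1/L2 = CEBDF/A/- → run C
t=5: L0/L1/L2 = CEBDF/A/- → run C
t=6: L0/L1/L2 = CEBDFG/A/- → run C
t=7: L0/L1/L2 = CEBDFG/A/- → run C
t=8: L0/L1/L2 = EBDFGH/AC/- → run E
t=9: L0/L1/L2 = EBDFGH/AC/- → run E
t=10: L0/L1/L2 = EBDFGH/AC/- → run E
t=11: L0/L1/L2 = EBDFGH/AC/- → run E
t=12: L0/L1/L2 = BDFGH/ACE/- → run B
t=13: L0/L1/L2 = BDFGH/ACE/- → run B
t=14: L0/L1/L2 = BDFGH/ACE/- → run B
t=15: L0/L1/L2 = DFGH/ACE/- → run D
t=16: L0/L1/L2 = DFGH/ACE/- → run D
t=17: L0/L1/L2 = DFGH/ACE/- → run D
t=18: L0/L1/L2 = DFGH/ACE/- → run D
t=19: L0/L1/L2 = FGH/ACED/- → run F
t=20: L0/L1/L2 = FGH/ACED/- → run F
t=21: L0/L1/L2 = FGH/ACED/- → run F
t=22: L0/L1/L2 = FGH/ACED/- → run F
t=23: L0/L1/L2 = GH/ACED/- → run G
t=24: L0/L1/L2 = GH/ACED/- → run G
t=25: L0/L1/L2 = GH/ACED/- → run G
t=26: L0/L1/L2 = GH/ACED/- → run G
t=27: L0/L1/L2 = H/ACED/- → run H
t=28: L0/L1/L2 = H/ACED/- → run H
t=29: L0/L1/L2 = -/ACED/- → run A
t=30: L0/L1/L2 = -/ACED/- → run A
t=31: L0/L1/L2 = -/ACED/- → run A
t=32: L0/L1/L2 = -/CED/- → run C
t=33: L0/L1/L2 = -/CED/- → run C
t=34: L0/L1/L2 = -/ED/- → run E
t=35: L0/L1/L2 = -/D/- → run D
t=36: L0/L1/L2 = -/D/- → run D
t=37: L0/L1/L2 = -/D/- → run D
t=38: L0/L1/L2 = -/D/- → run D
t=39: (idle)
t=40: (idle)
t=41: (idle)
t=42: (idle)
t=43: (idle)
t=44: (idle)
t=45: (idle)
t=46: (idle)

context switches = 12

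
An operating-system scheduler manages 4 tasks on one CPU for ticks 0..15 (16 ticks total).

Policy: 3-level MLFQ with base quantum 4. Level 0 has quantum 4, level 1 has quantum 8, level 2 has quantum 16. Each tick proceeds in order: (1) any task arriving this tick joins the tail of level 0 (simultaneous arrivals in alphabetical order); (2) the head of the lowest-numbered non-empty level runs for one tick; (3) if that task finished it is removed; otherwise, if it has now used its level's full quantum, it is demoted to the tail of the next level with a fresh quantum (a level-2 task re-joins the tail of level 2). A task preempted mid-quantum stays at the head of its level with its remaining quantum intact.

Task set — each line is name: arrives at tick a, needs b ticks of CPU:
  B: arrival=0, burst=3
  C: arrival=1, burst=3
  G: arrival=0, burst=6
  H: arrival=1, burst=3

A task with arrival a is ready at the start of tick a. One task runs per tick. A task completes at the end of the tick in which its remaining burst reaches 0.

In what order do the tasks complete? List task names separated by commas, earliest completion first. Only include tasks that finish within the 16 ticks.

completion order = B, C, H, G

t=0: L0/L1/L2 = BG/-/- → run B
t=1: L0/L1/L2 = BGCH/-/- → run B
t=2: L0/L1/L2 = BGCH/-/- → run B
t=3: L0/L1/L2 = GCH/-/- → run G
t=4: L0/L1/L2 = GCH/-/- → run G
t=5: L0/L1/L2 = GCH/-/- → run G
t=6: L0/L1/L2 = GCH/-/- → run G
t=7: L0/L1/L2 = CH/G/- → run C
t=8: L0/L1/L2 = CH/G/- → run C
t=9: L0/L1/L2 = CH/G/- → run C
t=10: L0/L1/L2 = H/G/- → run H
t=11: L0/L1/L2 = H/G/- → run H
t=12: L0/L1/L2 = H/G/- → run H
t=13: L0/L1/L2 = -/G/- → run G
t=14: L0/L1/L2 = -/G/- → run G
t=15: (idle)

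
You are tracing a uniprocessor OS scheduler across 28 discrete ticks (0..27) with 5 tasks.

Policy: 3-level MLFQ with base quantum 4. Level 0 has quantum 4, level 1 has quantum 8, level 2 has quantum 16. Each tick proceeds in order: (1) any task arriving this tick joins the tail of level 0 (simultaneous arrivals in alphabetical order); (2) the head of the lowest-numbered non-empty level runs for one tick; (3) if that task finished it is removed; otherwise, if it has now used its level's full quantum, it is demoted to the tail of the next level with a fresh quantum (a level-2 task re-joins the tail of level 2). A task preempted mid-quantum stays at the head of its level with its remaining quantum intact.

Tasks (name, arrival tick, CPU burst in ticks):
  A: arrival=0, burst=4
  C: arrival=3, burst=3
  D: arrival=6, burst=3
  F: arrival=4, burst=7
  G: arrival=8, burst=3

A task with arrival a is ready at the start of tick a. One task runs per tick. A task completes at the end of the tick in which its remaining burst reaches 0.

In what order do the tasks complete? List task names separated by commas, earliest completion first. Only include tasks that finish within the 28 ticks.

completion order = A, C, D, G, F

t=0: L0/L1/L2 = A/-/- → run A
t=1: L0/L1/L2 = A/-/- → run A
t=2: L0/L1/L2 = A/-/- → run A
t=3: L0/L1/L2 = AC/-/- → run A
t=4: L0/L1/L2 = CF/-/- → run C
t=5: L0/L1/L2 = CF/-/- → run C
t=6: L0/L1/L2 = CFD/-/- → run C
t=7: L0/L1/L2 = FD/-/- → run F
t=8: L0/L1/L2 = FDG/-/- → run F
t=9: L0/L1/L2 = FDG/-/- → run F
t=10: L0/L1/L2 = FDG/-/- → run F
t=11: L0/L1/L2 = DG/F/- → run D
t=12: L0/L1/L2 = DG/F/- → run D
t=13: L0/L1/L2 = DG/F/- → run D
t=14: L0/L1/L2 = G/F/- → run G
t=15: L0/L1/L2 = G/F/- → run G
t=16: L0/L1/L2 = G/F/- → run G
t=17: L0/L1/L2 = -/F/- → run F
t=18: L0/L1/L2 = -/F/- → run F
t=19: L0/L1/L2 = -/F/- → run F
t=20: (idle)
t=21: (idle)
t=22: (idle)
t=23: (idle)
t=24: (idle)
t=25: (idle)
t=26: (idle)
t=27: (idle)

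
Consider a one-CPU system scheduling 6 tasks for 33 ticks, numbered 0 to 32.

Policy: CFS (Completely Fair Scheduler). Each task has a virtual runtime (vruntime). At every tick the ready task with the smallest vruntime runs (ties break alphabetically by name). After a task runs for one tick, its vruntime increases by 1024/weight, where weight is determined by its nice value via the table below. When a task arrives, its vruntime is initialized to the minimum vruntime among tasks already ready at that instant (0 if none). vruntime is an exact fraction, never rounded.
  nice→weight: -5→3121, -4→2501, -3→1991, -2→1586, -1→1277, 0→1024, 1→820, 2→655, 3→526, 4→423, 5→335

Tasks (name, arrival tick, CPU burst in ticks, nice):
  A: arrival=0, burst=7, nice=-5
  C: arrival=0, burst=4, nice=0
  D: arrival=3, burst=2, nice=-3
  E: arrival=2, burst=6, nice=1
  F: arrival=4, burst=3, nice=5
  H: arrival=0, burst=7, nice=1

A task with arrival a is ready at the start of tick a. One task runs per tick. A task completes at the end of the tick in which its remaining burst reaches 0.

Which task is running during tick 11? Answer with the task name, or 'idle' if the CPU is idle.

t=0: vr[A=0 C=0 H=0] → run A
t=1: vr[A=1024/3121 C=0 H=0] → run C
t=2: vr[A=1024/3121 C=1 E=0 H=0] → run E
t=3: vr[A=1024/3121 C=1 D=0 E=256/205 H=0] → run D
t=4: vr[A=1024/3121 C=1 D=1024/1991 E=256/205 F=0 H=0] → run F
t=5: vr[A=1024/3121 C=1 D=1024/1991 E=256/205 F=1024/335 H=0] → run H
t=6: vr[A=1024/3121 C=1 D=1024/1991 E=256/205 F=1024/335 H=256/205] → run A
t=7: vr[A=2048/3121 C=1 D=1024/1991 E=256/205 F=1024/335 H=256/205] → run D
t=8: vr[A=2048/3121 C=1 E=256/205 F=1024/335 H=256/205] → run A
t=9: vr[A=3072/3121 C=1 E=256/205 F=1024/335 H=256/205] → run A
t=10: vr[A=4096/3121 C=1 E=256/205 F=1024/335 H=256/205] → run C
t=11: vr[A=4096/3121 C=2 E=256/205 F=1024/335 H=256/205] → run E
t=12: vr[A=4096/3121 C=2 E=512/205 F=1024/335 H=256/205] → run H
t=13: vr[A=4096/3121 C=2 E=512/205 F=1024/335 H=512/205] → run A
t=14: vr[A=5120/3121 C=2 E=512/205 F=1024/335 H=512/205] → run A
t=15: vr[A=6144/3121 C=2 E=512/205 F=1024/335 H=512/205] → run A
t=16: vr[C=2 E=512/205 F=1024/335 H=512/205] → run C
t=17: vr[C=3 E=512/205 F=1024/335 H=512/205] → run E
t=18: vr[C=3 E=768/205 F=1024/335 H=512/205] → run H
t=19: vr[C=3 E=768/205 F=1024/335 H=768/205] → run C
t=20: vr[E=768/205 F=1024/335 H=768/205] → run F
t=21: vr[E=768/205 F=2048/335 H=768/205] → run E
t=22: vr[E=1024/205 F=2048/335 H=768/205] → run H
t=23: vr[E=1024/205 F=2048/335 H=1024/205] → run E
t=24: vr[E=256/41 F=2048/335 H=1024/205] → run H
t=25: vr[E=256/41 F=2048/335 H=256/41] → run F
t=26: vr[E=256/41 H=256/41] → run E
t=27: vr[H=256/41] → run H
t=28: vr[H=1536/205] → run H
t=29: (idle)
t=30: (idle)
t=31: (idle)
t=32: (idle)

running at tick 11 = E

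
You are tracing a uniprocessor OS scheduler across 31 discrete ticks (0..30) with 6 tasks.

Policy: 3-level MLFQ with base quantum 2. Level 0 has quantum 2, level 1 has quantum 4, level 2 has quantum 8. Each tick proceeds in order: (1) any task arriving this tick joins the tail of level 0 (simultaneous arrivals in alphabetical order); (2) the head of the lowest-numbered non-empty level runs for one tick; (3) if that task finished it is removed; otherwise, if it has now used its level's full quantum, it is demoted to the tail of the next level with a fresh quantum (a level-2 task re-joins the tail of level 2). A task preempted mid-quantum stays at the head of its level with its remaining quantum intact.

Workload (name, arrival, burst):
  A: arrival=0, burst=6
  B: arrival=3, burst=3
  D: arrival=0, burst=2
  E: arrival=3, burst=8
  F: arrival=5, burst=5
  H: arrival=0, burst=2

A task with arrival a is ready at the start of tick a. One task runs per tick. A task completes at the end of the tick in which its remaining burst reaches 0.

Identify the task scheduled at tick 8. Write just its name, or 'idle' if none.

t=0: L0/L1/L2 = ADH/-/- → run A
t=1: L0/L1/L2 = ADH/-/- → run A
t=2: L0/L1/L2 = DH/A/- → run D
t=3: L0/L1/L2 = DHBE/A/- → run D
t=4: L0/L1/L2 = HBE/A/- → run H
t=5: L0/L1/L2 = HBEF/A/- → run H
t=6: L0/L1/L2 = BEF/A/- → run B
t=7: L0/L1/L2 = BEF/A/- → run B
t=8: L0/L1/L2 = EF/AB/- → run E
t=9: L0/L1/L2 = EF/AB/- → run E
t=10: L0/L1/L2 = F/ABE/- → run F
t=11: L0/L1/L2 = F/ABE/- → run F
t=12: L0/L1/L2 = -/ABEF/- → run A
t=13: L0/L1/L2 = -/ABEF/- → run A
t=14: L0/L1/L2 = -/ABEF/- → run A
t=15: L0/L1/L2 = -/ABEF/- → run A
t=16: L0/L1/L2 = -/BEF/- → run B
t=17: L0/L1/L2 = -/EF/- → run E
t=18: L0/L1/L2 = -/EF/- → run E
t=19: L0/L1/L2 = -/EF/- → run E
t=20: L0/L1/L2 = -/EF/- → run E
t=21: L0/L1/L2 = -/F/E → run F
t=22: L0/L1/L2 = -/F/E → run F
t=23: L0/L1/L2 = -/F/E → run F
t=24: L0/L1/L2 = -/-/E → run E
t=25: L0/L1/L2 = -/-/E → run E
t=26: (idle)
t=27: (idle)
t=28: (idle)
t=29: (idle)
t=30: (idle)

running at tick 8 = E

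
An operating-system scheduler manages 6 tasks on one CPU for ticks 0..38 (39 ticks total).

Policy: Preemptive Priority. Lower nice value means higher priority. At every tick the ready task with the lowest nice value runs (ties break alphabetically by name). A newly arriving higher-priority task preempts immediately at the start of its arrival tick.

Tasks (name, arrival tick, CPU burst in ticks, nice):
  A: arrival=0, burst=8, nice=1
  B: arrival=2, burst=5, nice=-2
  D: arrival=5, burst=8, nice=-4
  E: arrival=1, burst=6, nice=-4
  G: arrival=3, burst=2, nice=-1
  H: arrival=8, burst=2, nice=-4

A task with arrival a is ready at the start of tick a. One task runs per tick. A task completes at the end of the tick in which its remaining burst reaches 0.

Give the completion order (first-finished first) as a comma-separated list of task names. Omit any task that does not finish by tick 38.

t=0: ready={A} → run A
t=1: ready={A,E} → run E
t=2: ready={A,B,E} → run E
t=3: ready={A,B,E,G} → run E
t=4: ready={A,B,E,G} → run E
t=5: ready={A,B,D,E,G} → run D
t=6: ready={A,B,D,E,G} → run D
t=7: ready={A,B,D,E,G} → run D
t=8: ready={A,B,D,E,G,H} → run D
t=9: ready={A,B,D,E,G,H} → run D
t=10: ready={A,B,D,E,G,H} → run D
t=11: ready={A,B,D,E,G,H} → run D
t=12: ready={A,B,D,E,G,H} → run D
t=13: ready={A,B,E,G,H} → run E
t=14: ready={A,B,E,G,H} → run E
t=15: ready={A,B,G,H} → run H
t=16: ready={A,B,G,H} → run H
t=17: ready={A,B,G} → run B
t=18: ready={A,B,G} → run B
t=19: ready={A,B,G} → run B
t=20: ready={A,B,G} → run B
t=21: ready={A,B,G} → run B
t=22: ready={A,G} → run G
t=23: ready={A,G} → run G
t=24: ready={A} → run A
t=25: ready={A} → run A
t=26: ready={A} → run A
t=27: ready={A} → run A
t=28: ready={A} → run A
t=29: ready={A} → run A
t=30: ready={A} → run A
t=31: (idle)
t=32: (idle)
t=33: (idle)
t=34: (idle)
t=35: (idle)
t=36: (idle)
t=37: (idle)
t=38: (idle)

completion order = D, E, H, B, G, A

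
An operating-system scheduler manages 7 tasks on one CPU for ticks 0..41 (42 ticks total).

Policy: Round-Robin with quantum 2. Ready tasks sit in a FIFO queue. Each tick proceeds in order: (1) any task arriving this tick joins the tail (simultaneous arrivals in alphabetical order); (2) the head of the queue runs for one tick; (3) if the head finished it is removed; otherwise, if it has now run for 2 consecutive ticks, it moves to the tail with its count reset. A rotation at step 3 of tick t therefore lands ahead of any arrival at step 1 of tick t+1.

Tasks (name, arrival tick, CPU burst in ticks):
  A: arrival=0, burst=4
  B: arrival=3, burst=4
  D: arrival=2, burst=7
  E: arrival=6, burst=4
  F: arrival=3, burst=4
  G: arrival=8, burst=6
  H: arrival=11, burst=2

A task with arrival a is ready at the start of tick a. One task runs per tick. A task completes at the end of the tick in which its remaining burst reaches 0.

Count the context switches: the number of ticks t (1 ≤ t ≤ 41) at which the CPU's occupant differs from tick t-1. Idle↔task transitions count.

context switches = 15

t=0: queue=[A] q_used=0 → run A
t=1: queue=[A] q_used=1 → run A
t=2: queue=[A,D] q_used=0 → run A
t=3: queue=[A,D,B,F] q_used=1 → run A
t=4: queue=[D,B,F] q_used=0 → run D
t=5: queue=[D,B,F] q_used=1 → run D
t=6: queue=[B,F,D,E] q_used=0 → run B
t=7: queue=[B,F,D,E] q_used=1 → run B
t=8: queue=[F,D,E,B,G] q_used=0 → run F
t=9: queue=[F,D,E,B,G] q_used=1 → run F
t=10: queue=[D,E,B,G,F] q_used=0 → run D
t=11: queue=[D,E,B,G,F,H] q_used=1 → run D
t=12: queue=[E,B,G,F,H,D] q_used=0 → run E
t=13: queue=[E,B,G,F,H,D] q_used=1 → run E
t=14: queue=[B,G,F,H,D,E] q_used=0 → run B
t=15: queue=[B,G,F,H,D,E] q_used=1 → run B
t=16: queue=[G,F,H,D,E] q_used=0 → run G
t=17: queue=[G,F,H,D,E] q_used=1 → run G
t=18: queue=[F,H,D,E,G] q_used=0 → run F
t=19: queue=[F,H,D,E,G] q_used=1 → run F
t=20: queue=[H,D,E,G] q_used=0 → run H
t=21: queue=[H,D,E,G] q_used=1 → run H
t=22: queue=[D,E,G] q_used=0 → run D
t=23: queue=[D,E,G] q_used=1 → run D
t=24: queue=[E,G,D] q_used=0 → run E
t=25: queue=[E,G,D] q_used=1 → run E
t=26: queue=[G,D] q_used=0 → run G
t=27: queue=[G,D] q_used=1 → run G
t=28: queue=[D,G] q_used=0 → run D
t=29: queue=[G] q_used=0 → run G
t=30: queue=[G] q_used=1 → run G
t=31: (idle)
t=32: (idle)
t=33: (idle)
t=34: (idle)
t=35: (idle)
t=36: (idle)
t=37: (idle)
t=38: (idle)
t=39: (idle)
t=40: (idle)
t=41: (idle)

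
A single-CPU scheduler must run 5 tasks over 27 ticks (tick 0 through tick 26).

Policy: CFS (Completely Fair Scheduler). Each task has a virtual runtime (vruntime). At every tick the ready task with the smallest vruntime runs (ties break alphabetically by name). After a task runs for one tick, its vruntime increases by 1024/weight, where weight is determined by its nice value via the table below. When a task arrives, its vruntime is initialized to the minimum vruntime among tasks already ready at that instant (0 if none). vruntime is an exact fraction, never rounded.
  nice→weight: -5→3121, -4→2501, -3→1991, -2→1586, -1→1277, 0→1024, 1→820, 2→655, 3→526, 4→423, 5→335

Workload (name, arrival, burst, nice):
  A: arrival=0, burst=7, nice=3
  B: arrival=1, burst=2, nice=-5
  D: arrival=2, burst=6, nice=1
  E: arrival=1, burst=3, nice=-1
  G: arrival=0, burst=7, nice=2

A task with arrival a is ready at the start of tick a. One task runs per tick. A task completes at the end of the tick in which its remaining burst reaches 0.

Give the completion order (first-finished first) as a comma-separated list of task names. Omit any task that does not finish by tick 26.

t=0: vr[A=0 G=0] → run A
t=1: vr[A=512/263 B=0 E=0 G=0] → run B
t=2: vr[A=512/263 B=1024/3121 D=0 E=0 G=0] → run D
t=3: vr[A=512/263 B=1024/3121 D=256/205 E=0 G=0] → run E
t=4: vr[A=512/263 B=1024/3121 D=256/205 E=1024/1277 G=0] → run G
t=5: vr[A=512/263 B=1024/3121 D=256/205 E=1024/1277 G=1024/655] → run B
t=6: vr[A=512/263 D=256/205 E=1024/1277 G=1024/655] → run E
t=7: vr[A=512/263 D=256/205 E=2048/1277 G=1024/655] → run D
t=8: vr[A=512/263 D=512/205 E=2048/1277 G=1024/655] → run G
t=9: vr[A=512/263 D=512/205 E=2048/1277 G=2048/655] → run E
t=10: vr[A=512/263 D=512/205 G=2048/655] → run A
t=11: vr[A=1024/263 D=512/205 G=2048/655] → run D
t=12: vr[A=1024/263 D=768/205 G=2048/655] → run G
t=13: vr[A=1024/263 D=768/205 G=3072/655] → run D
t=14: vr[A=1024/263 D=1024/205 G=3072/655] → run A
t=15: vr[A=1536/263 D=1024/205 G=3072/655] → run G
t=16: vr[A=1536/263 D=1024/205 G=4096/655] → run D
t=17: vr[A=1536/263 D=256/41 G=4096/655] → run A
t=18: vr[A=2048/263 D=256/41 G=4096/655] → run D
t=19: vr[A=2048/263 G=4096/655] → run G
t=20: vr[A=2048/263 G=1024/131] → run A
t=21: vr[A=2560/263 G=1024/131] → run G
t=22: vr[A=2560/263 G=6144/655] → run G
t=23: vr[A=2560/263] → run A
t=24: vr[A=3072/263] → run A
t=25: (idle)
t=26: (idle)

completion order = B, E, D, G, A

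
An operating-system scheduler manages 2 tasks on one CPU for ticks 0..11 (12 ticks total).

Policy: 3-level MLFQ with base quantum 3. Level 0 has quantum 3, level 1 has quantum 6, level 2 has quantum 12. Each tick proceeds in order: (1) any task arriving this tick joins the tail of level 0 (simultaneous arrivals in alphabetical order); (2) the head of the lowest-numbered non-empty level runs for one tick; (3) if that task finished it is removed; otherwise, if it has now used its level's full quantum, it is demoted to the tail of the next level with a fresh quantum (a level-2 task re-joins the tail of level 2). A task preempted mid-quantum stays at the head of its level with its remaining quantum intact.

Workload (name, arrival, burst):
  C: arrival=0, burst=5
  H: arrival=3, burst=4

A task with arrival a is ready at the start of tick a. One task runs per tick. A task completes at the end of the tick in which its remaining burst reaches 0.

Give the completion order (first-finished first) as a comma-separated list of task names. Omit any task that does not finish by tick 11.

t=0: L0/L1/L2 = C/-/- → run C
t=1: L0/L1/L2 = C/-/- → run C
t=2: L0/L1/L2 = C/-/- → run C
t=3: L0/L1/L2 = H/C/- → run H
t=4: L0/L1/L2 = H/C/- → run H
t=5: L0/L1/L2 = H/C/- → run H
t=6: L0/L1/L2 = -/CH/- → run C
t=7: L0/L1/L2 = -/CH/- → run C
t=8: L0/L1/L2 = -/H/- → run H
t=9: (idle)
t=10: (idle)
t=11: (idle)

completion order = C, H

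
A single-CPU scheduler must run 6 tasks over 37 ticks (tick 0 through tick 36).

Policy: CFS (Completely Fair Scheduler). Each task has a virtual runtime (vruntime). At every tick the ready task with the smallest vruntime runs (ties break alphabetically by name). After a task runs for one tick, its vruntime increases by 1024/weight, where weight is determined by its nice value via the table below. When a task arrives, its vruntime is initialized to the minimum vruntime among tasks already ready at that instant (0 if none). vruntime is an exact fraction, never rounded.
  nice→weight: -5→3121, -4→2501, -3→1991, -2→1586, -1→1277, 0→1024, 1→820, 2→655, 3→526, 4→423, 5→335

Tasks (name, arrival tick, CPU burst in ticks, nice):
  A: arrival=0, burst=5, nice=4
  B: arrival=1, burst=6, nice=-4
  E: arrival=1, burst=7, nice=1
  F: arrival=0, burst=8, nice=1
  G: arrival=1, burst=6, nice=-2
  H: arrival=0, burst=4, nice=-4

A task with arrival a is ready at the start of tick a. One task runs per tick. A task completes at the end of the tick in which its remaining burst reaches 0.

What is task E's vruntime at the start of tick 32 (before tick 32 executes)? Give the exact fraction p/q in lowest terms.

vruntime(E, start of tick 32) = 1536/205

t=0: vr[A=0 F=0 H=0] → run A
t=1: vr[A=1024/423 B=0 E=0 F=0 G=0 H=0] → run B
t=2: vr[A=1024/423 B=1024/2501 E=0 F=0 G=0 H=0] → run E
t=3: vr[A=1024/423 B=1024/2501 E=256/205 F=0 G=0 H=0] → run F
t=4: vr[A=1024/423 B=1024/2501 E=256/205 F=256/205 G=0 H=0] → run G
t=5: vr[A=1024/423 B=1024/2501 E=256/205 F=256/205 G=512/793 H=0] → run H
t=6: vr[A=1024/423 B=1024/2501 E=256/205 F=256/205 G=512/793 H=1024/2501] → run B
t=7: vr[A=1024/423 B=2048/2501 E=256/205 F=256/205 G=512/793 H=1024/2501] → run H
t=8: vr[A=1024/423 B=2048/2501 E=256/205 F=256/205 G=512/793 H=2048/2501] → run G
t=9: vr[A=1024/423 B=2048/2501 E=256/205 F=256/205 G=1024/793 H=2048/2501] → run B
t=10: vr[A=1024/423 B=3072/2501 E=256/205 F=256/205 G=1024/793 H=2048/2501] → run H
t=11: vr[A=1024/423 B=3072/2501 E=256/205 F=256/205 G=1024/793 H=3072/2501] → run B
t=12: vr[A=1024/423 B=4096/2501 E=256/205 F=256/205 G=1024/793 H=3072/2501] → run H
t=13: vr[A=1024/423 B=4096/2501 E=256/205 F=256/205 G=1024/793] → run E
t=14: vr[A=1024/423 B=4096/2501 E=512/205 F=256/205 G=1024/793] → run F
t=15: vr[A=1024/423 B=4096/2501 E=512/205 F=512/205 G=1024/793] → run G
t=16: vr[A=1024/423 B=4096/2501 E=512/205 F=512/205 G=1536/793] → run B
t=17: vr[A=1024/423 B=5120/2501 E=512/205 F=512/205 G=1536/793] → run G
t=18: vr[A=1024/423 B=5120/2501 E=512/205 F=512/205 G=2048/793] → run B
t=19: vr[A=1024/423 E=512/205 F=512/205 G=2048/793] → run A
t=20: vr[A=2048/423 E=512/205 F=512/205 G=2048/793] → run E
t=21: vr[A=2048/423 E=768/205 F=512/205 G=2048/793] → run F
t=22: vr[A=2048/423 E=768/205 F=768/205 G=2048/793] → run G
t=23: vr[A=2048/423 E=768/205 F=768/205 G=2560/793] → run G
t=24: vr[A=2048/423 E=768/205 F=768/205] → run E
t=25: vr[A=2048/423 E=1024/205 F=768/205] → run F
t=26: vr[A=2048/423 E=1024/205 F=1024/205] → run A
t=27: vr[A=1024/141 E=1024/205 F=1024/205] → run E
t=28: vr[A=1024/141 E=256/41 F=1024/205] → run F
t=29: vr[A=1024/141 E=256/41 F=256/41] → run E
t=30: vr[A=1024/141 E=1536/205 F=256/41] → run F
t=31: vr[A=1024/141 E=1536/205 F=1536/205] → run A
t=32: vr[A=4096/423 E=1536/205 F=1536/205] → run E
t=33: vr[A=4096/423 F=1536/205] → run F
t=34: vr[A=4096/423 F=1792/205] → run F
t=35: vr[A=4096/423] → run A
t=36: (idle)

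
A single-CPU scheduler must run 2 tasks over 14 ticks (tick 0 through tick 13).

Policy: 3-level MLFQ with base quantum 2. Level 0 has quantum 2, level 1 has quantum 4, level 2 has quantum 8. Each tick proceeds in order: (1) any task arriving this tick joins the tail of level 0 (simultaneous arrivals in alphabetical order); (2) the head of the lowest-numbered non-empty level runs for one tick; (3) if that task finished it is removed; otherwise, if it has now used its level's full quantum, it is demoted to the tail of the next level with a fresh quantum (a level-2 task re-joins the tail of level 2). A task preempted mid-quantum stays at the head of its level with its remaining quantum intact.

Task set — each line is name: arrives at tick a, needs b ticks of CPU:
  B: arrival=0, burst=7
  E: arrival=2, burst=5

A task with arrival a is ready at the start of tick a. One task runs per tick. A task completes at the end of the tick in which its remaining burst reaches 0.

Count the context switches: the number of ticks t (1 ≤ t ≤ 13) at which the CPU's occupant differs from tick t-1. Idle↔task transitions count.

context switches = 5

t=0: L0/L1/L2 = B/-/- → run B
t=1: L0/L1/L2 = B/-/- → run B
t=2: L0/L1/L2 = E/B/- → run E
t=3: L0/L1/L2 = E/B/- → run E
t=4: L0/L1/L2 = -/BE/- → run B
t=5: L0/L1/L2 = -/BE/- → run B
t=6: L0/L1/L2 = -/BE/- → run B
t=7: L0/L1/L2 = -/BE/- → run B
t=8: L0/L1/L2 = -/E/B → run E
t=9: L0/L1/L2 = -/E/B → run E
t=10: L0/L1/L2 = -/E/B → run E
t=11: L0/L1/L2 = -/-/B → run B
t=12: (idle)
t=13: (idle)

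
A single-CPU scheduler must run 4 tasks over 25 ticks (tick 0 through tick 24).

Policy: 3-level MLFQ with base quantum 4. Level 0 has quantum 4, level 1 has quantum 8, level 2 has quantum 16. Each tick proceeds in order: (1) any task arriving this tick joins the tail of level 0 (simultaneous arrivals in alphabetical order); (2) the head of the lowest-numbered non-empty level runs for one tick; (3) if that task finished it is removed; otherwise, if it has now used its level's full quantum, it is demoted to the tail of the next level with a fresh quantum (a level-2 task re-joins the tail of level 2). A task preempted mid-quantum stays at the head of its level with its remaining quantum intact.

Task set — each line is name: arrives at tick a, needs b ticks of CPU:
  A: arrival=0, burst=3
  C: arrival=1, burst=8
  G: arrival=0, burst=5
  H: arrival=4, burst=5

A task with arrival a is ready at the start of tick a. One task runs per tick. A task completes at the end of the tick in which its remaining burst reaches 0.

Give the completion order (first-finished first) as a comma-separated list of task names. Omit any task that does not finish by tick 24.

t=0: L0/L1/L2 = AG/-/- → run A
t=1: L0/L1/L2 = AGC/-/- → run A
t=2: L0/L1/L2 = AGC/-/- → run A
t=3: L0/L1/L2 = GC/-/- → run G
t=4: L0/L1/L2 = GCH/-/- → run G
t=5: L0/L1/L2 = GCH/-/- → run G
t=6: L0/L1/L2 = GCH/-/- → run G
t=7: L0/L1/L2 = CH/G/- → run C
t=8: L0/L1/L2 = CH/G/- → run C
t=9: L0/L1/L2 = CH/G/- → run C
t=10: L0/L1/L2 = CH/G/- → run C
t=11: L0/L1/L2 = H/GC/- → run H
t=12: L0/L1/L2 = H/GC/- → run H
t=13: L0/L1/L2 = H/GC/- → run H
t=14: L0/L1/L2 = H/GC/- → run H
t=15: L0/L1/L2 = -/GCH/- → run G
t=16: L0/L1/L2 = -/CH/- → run C
t=17: L0/L1/L2 = -/CH/- → run C
t=18: L0/L1/L2 = -/CH/- → run C
t=19: L0/L1/L2 = -/CH/- → run C
t=20: L0/L1/L2 = -/H/- → run H
t=21: (idle)
t=22: (idle)
t=23: (idle)
t=24: (idle)

completion order = A, G, C, H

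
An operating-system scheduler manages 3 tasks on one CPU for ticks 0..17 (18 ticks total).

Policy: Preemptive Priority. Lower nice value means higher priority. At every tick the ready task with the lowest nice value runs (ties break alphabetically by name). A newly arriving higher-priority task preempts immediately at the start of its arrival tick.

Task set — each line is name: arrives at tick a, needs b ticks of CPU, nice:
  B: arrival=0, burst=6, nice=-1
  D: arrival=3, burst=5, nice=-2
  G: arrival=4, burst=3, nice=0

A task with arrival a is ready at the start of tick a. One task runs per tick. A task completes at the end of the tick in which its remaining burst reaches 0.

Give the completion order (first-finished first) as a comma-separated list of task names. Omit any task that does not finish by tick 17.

t=0: ready={B} → run B
t=1: ready={B} → run B
t=2: ready={B} → run B
t=3: ready={B,D} → run D
t=4: ready={B,D,G} → run D
t=5: ready={B,D,G} → run D
t=6: ready={B,D,G} → run D
t=7: ready={B,D,G} → run D
t=8: ready={B,G} → run B
t=9: ready={B,G} → run B
t=10: ready={B,G} → run B
t=11: ready={G} → run G
t=12: ready={G} → run G
t=13: ready={G} → run G
t=14: (idle)
t=15: (idle)
t=16: (idle)
t=17: (idle)

completion order = D, B, G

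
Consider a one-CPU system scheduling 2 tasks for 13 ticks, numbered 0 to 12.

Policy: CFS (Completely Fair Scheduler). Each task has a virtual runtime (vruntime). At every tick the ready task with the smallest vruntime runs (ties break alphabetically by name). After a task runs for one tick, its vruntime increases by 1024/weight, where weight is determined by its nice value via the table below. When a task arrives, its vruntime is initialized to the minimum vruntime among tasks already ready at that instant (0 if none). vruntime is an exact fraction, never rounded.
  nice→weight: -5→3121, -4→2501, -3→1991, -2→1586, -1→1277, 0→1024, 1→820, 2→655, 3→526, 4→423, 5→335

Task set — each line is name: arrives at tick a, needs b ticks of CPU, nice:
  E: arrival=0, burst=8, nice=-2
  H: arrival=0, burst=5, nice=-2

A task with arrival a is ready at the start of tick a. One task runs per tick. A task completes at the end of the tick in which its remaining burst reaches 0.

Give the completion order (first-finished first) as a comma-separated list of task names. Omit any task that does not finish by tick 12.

completion order = H, E

t=0: vr[E=0 H=0] → run E
t=1: vr[E=512/793 H=0] → run H
t=2: vr[E=512/793 H=512/793] → run E
t=3: vr[E=1024/793 H=512/793] → run H
t=4: vr[E=1024/793 H=1024/793] → run E
t=5: vr[E=1536/793 H=1024/793] → run H
t=6: vr[E=1536/793 H=1536/793] → run E
t=7: vr[E=2048/793 H=1536/793] → run H
t=8: vr[E=2048/793 H=2048/793] → run E
t=9: vr[E=2560/793 H=2048/793] → run H
t=10: vr[E=2560/793] → run E
t=11: vr[E=3072/793] → run E
t=12: vr[E=3584/793] → run E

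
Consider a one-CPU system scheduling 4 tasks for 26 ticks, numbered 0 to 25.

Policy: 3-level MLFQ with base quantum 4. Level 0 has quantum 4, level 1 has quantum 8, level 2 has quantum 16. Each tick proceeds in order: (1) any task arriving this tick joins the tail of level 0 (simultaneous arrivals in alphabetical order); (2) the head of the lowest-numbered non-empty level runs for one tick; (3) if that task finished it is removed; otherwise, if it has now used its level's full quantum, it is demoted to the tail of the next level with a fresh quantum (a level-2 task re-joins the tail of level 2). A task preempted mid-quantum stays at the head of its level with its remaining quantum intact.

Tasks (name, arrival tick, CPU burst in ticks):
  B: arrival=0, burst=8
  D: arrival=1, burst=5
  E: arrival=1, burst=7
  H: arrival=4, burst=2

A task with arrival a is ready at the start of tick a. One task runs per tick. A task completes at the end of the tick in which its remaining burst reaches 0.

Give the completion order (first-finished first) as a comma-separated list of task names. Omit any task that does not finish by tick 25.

t=0: L0/L1/L2 = B/-/- → run B
t=1: L0/L1/L2 = BDE/-/- → run B
t=2: L0/L1/L2 = BDE/-/- → run B
t=3: L0/L1/L2 = BDE/-/- → run B
t=4: L0/L1/L2 = DEH/B/- → run D
t=5: L0/L1/L2 = DEH/B/- → run D
t=6: L0/L1/L2 = DEH/B/- → run D
t=7: L0/L1/L2 = DEH/B/- → run D
t=8: L0/L1/L2 = EH/BD/- → run E
t=9: L0/L1/L2 = EH/BD/- → run E
t=10: L0/L1/L2 = EH/BD/- → run E
t=11: L0/L1/L2 = EH/BD/- → run E
t=12: L0/L1/L2 = H/BDE/- → run H
t=13: L0/L1/L2 = H/BDE/- → run H
t=14: L0/L1/L2 = -/BDE/- → run B
t=15: L0/L1/L2 = -/BDE/- → run B
t=16: L0/L1/L2 = -/BDE/- → run B
t=17: L0/L1/L2 = -/BDE/- → run B
t=18: L0/L1/L2 = -/DE/- → run D
t=19: L0/L1/L2 = -/E/- → run E
t=20: L0/L1/L2 = -/E/- → run E
t=21: L0/L1/L2 = -/E/- → run E
t=22: (idle)
t=23: (idle)
t=24: (idle)
t=25: (idle)

completion order = H, B, D, E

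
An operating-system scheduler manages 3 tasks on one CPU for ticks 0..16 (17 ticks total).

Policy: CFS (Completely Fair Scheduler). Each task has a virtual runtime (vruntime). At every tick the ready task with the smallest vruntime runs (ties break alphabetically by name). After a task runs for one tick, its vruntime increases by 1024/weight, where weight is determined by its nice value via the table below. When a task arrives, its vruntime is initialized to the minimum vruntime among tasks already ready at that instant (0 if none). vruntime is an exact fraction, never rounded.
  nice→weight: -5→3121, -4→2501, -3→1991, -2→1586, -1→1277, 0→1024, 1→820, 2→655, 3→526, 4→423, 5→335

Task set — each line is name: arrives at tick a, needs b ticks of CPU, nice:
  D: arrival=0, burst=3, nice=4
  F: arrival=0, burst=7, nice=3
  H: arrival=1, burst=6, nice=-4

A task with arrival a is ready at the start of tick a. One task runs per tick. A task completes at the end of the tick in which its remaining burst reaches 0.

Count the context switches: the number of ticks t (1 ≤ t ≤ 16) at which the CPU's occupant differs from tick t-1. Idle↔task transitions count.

t=0: vr[D=0 F=0] → run D
t=1: vr[D=1024/423 F=0 H=0] → run F
t=2: vr[D=1024/423 F=512/263 H=0] → run H
t=3: vr[D=1024/423 F=512/263 H=1024/2501] → run H
t=4: vr[D=1024/423 F=512/263 H=2048/2501] → run H
t=5: vr[D=1024/423 F=512/263 H=3072/2501] → run H
t=6: vr[D=1024/423 F=512/263 H=4096/2501] → run H
t=7: vr[D=1024/423 F=512/263 H=5120/2501] → run F
t=8: vr[D=1024/423 F=1024/263 H=5120/2501] → run H
t=9: vr[D=1024/423 F=1024/263] → run D
t=10: vr[D=2048/423 F=1024/263] → run F
t=11: vr[D=2048/423 F=1536/263] → run D
t=12: vr[F=1536/263] → run F
t=13: vr[F=2048/263] → run F
t=14: vr[F=2560/263] → run F
t=15: vr[F=3072/263] → run F
t=16: (idle)

context switches = 9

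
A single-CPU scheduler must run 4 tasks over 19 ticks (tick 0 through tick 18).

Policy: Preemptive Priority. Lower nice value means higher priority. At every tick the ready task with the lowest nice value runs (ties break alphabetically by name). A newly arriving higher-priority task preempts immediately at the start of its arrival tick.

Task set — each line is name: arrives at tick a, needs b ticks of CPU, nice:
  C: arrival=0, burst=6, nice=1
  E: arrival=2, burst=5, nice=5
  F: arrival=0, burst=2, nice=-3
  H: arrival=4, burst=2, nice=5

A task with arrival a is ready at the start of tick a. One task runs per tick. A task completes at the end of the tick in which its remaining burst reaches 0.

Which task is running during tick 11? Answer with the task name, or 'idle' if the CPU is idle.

t=0: ready={C,F} → run F
t=1: ready={C,F} → run F
t=2: ready={C,E} → run C
t=3: ready={C,E} → run C
t=4: ready={C,E,H} → run C
t=5: ready={C,E,H} → run C
t=6: ready={C,E,H} → run C
t=7: ready={C,E,H} → run C
t=8: ready={E,H} → run E
t=9: ready={E,H} → run E
t=10: ready={E,H} → run E
t=11: ready={E,H} → run E
t=12: ready={E,H} → run E
t=13: ready={H} → run H
t=14: ready={H} → run H
t=15: (idle)
t=16: (idle)
t=17: (idle)
t=18: (idle)

running at tick 11 = E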